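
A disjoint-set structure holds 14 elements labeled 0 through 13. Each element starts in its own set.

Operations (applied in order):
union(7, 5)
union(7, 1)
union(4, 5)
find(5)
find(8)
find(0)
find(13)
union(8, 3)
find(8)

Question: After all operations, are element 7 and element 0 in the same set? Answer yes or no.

Step 1: union(7, 5) -> merged; set of 7 now {5, 7}
Step 2: union(7, 1) -> merged; set of 7 now {1, 5, 7}
Step 3: union(4, 5) -> merged; set of 4 now {1, 4, 5, 7}
Step 4: find(5) -> no change; set of 5 is {1, 4, 5, 7}
Step 5: find(8) -> no change; set of 8 is {8}
Step 6: find(0) -> no change; set of 0 is {0}
Step 7: find(13) -> no change; set of 13 is {13}
Step 8: union(8, 3) -> merged; set of 8 now {3, 8}
Step 9: find(8) -> no change; set of 8 is {3, 8}
Set of 7: {1, 4, 5, 7}; 0 is not a member.

Answer: no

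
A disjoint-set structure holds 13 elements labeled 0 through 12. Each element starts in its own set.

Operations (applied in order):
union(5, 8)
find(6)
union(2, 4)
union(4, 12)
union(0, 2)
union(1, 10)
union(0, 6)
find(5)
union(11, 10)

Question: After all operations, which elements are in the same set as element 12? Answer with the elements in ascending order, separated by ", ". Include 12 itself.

Step 1: union(5, 8) -> merged; set of 5 now {5, 8}
Step 2: find(6) -> no change; set of 6 is {6}
Step 3: union(2, 4) -> merged; set of 2 now {2, 4}
Step 4: union(4, 12) -> merged; set of 4 now {2, 4, 12}
Step 5: union(0, 2) -> merged; set of 0 now {0, 2, 4, 12}
Step 6: union(1, 10) -> merged; set of 1 now {1, 10}
Step 7: union(0, 6) -> merged; set of 0 now {0, 2, 4, 6, 12}
Step 8: find(5) -> no change; set of 5 is {5, 8}
Step 9: union(11, 10) -> merged; set of 11 now {1, 10, 11}
Component of 12: {0, 2, 4, 6, 12}

Answer: 0, 2, 4, 6, 12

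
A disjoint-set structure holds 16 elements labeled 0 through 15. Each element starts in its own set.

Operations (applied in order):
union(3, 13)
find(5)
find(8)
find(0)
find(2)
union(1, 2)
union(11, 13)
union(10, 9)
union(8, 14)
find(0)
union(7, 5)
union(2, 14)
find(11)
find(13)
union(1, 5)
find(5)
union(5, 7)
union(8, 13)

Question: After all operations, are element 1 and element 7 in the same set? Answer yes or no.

Step 1: union(3, 13) -> merged; set of 3 now {3, 13}
Step 2: find(5) -> no change; set of 5 is {5}
Step 3: find(8) -> no change; set of 8 is {8}
Step 4: find(0) -> no change; set of 0 is {0}
Step 5: find(2) -> no change; set of 2 is {2}
Step 6: union(1, 2) -> merged; set of 1 now {1, 2}
Step 7: union(11, 13) -> merged; set of 11 now {3, 11, 13}
Step 8: union(10, 9) -> merged; set of 10 now {9, 10}
Step 9: union(8, 14) -> merged; set of 8 now {8, 14}
Step 10: find(0) -> no change; set of 0 is {0}
Step 11: union(7, 5) -> merged; set of 7 now {5, 7}
Step 12: union(2, 14) -> merged; set of 2 now {1, 2, 8, 14}
Step 13: find(11) -> no change; set of 11 is {3, 11, 13}
Step 14: find(13) -> no change; set of 13 is {3, 11, 13}
Step 15: union(1, 5) -> merged; set of 1 now {1, 2, 5, 7, 8, 14}
Step 16: find(5) -> no change; set of 5 is {1, 2, 5, 7, 8, 14}
Step 17: union(5, 7) -> already same set; set of 5 now {1, 2, 5, 7, 8, 14}
Step 18: union(8, 13) -> merged; set of 8 now {1, 2, 3, 5, 7, 8, 11, 13, 14}
Set of 1: {1, 2, 3, 5, 7, 8, 11, 13, 14}; 7 is a member.

Answer: yes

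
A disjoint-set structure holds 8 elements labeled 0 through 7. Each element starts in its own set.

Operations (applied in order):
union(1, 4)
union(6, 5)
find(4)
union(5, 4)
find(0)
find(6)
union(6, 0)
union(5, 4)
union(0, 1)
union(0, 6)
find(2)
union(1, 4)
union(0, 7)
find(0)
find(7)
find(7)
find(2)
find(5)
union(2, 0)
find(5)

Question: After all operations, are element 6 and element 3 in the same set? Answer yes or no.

Step 1: union(1, 4) -> merged; set of 1 now {1, 4}
Step 2: union(6, 5) -> merged; set of 6 now {5, 6}
Step 3: find(4) -> no change; set of 4 is {1, 4}
Step 4: union(5, 4) -> merged; set of 5 now {1, 4, 5, 6}
Step 5: find(0) -> no change; set of 0 is {0}
Step 6: find(6) -> no change; set of 6 is {1, 4, 5, 6}
Step 7: union(6, 0) -> merged; set of 6 now {0, 1, 4, 5, 6}
Step 8: union(5, 4) -> already same set; set of 5 now {0, 1, 4, 5, 6}
Step 9: union(0, 1) -> already same set; set of 0 now {0, 1, 4, 5, 6}
Step 10: union(0, 6) -> already same set; set of 0 now {0, 1, 4, 5, 6}
Step 11: find(2) -> no change; set of 2 is {2}
Step 12: union(1, 4) -> already same set; set of 1 now {0, 1, 4, 5, 6}
Step 13: union(0, 7) -> merged; set of 0 now {0, 1, 4, 5, 6, 7}
Step 14: find(0) -> no change; set of 0 is {0, 1, 4, 5, 6, 7}
Step 15: find(7) -> no change; set of 7 is {0, 1, 4, 5, 6, 7}
Step 16: find(7) -> no change; set of 7 is {0, 1, 4, 5, 6, 7}
Step 17: find(2) -> no change; set of 2 is {2}
Step 18: find(5) -> no change; set of 5 is {0, 1, 4, 5, 6, 7}
Step 19: union(2, 0) -> merged; set of 2 now {0, 1, 2, 4, 5, 6, 7}
Step 20: find(5) -> no change; set of 5 is {0, 1, 2, 4, 5, 6, 7}
Set of 6: {0, 1, 2, 4, 5, 6, 7}; 3 is not a member.

Answer: no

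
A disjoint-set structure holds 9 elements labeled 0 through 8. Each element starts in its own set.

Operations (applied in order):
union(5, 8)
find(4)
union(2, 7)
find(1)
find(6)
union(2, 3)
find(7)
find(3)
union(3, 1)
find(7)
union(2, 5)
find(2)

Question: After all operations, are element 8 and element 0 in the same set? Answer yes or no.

Answer: no

Derivation:
Step 1: union(5, 8) -> merged; set of 5 now {5, 8}
Step 2: find(4) -> no change; set of 4 is {4}
Step 3: union(2, 7) -> merged; set of 2 now {2, 7}
Step 4: find(1) -> no change; set of 1 is {1}
Step 5: find(6) -> no change; set of 6 is {6}
Step 6: union(2, 3) -> merged; set of 2 now {2, 3, 7}
Step 7: find(7) -> no change; set of 7 is {2, 3, 7}
Step 8: find(3) -> no change; set of 3 is {2, 3, 7}
Step 9: union(3, 1) -> merged; set of 3 now {1, 2, 3, 7}
Step 10: find(7) -> no change; set of 7 is {1, 2, 3, 7}
Step 11: union(2, 5) -> merged; set of 2 now {1, 2, 3, 5, 7, 8}
Step 12: find(2) -> no change; set of 2 is {1, 2, 3, 5, 7, 8}
Set of 8: {1, 2, 3, 5, 7, 8}; 0 is not a member.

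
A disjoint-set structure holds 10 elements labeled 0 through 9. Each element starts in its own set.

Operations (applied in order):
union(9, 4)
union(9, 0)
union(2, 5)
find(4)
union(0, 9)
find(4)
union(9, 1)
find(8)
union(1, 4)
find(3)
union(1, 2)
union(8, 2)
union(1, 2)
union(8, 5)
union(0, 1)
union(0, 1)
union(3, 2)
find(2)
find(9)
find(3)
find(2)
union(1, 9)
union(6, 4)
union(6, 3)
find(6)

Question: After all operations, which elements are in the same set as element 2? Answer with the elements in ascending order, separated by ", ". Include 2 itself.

Answer: 0, 1, 2, 3, 4, 5, 6, 8, 9

Derivation:
Step 1: union(9, 4) -> merged; set of 9 now {4, 9}
Step 2: union(9, 0) -> merged; set of 9 now {0, 4, 9}
Step 3: union(2, 5) -> merged; set of 2 now {2, 5}
Step 4: find(4) -> no change; set of 4 is {0, 4, 9}
Step 5: union(0, 9) -> already same set; set of 0 now {0, 4, 9}
Step 6: find(4) -> no change; set of 4 is {0, 4, 9}
Step 7: union(9, 1) -> merged; set of 9 now {0, 1, 4, 9}
Step 8: find(8) -> no change; set of 8 is {8}
Step 9: union(1, 4) -> already same set; set of 1 now {0, 1, 4, 9}
Step 10: find(3) -> no change; set of 3 is {3}
Step 11: union(1, 2) -> merged; set of 1 now {0, 1, 2, 4, 5, 9}
Step 12: union(8, 2) -> merged; set of 8 now {0, 1, 2, 4, 5, 8, 9}
Step 13: union(1, 2) -> already same set; set of 1 now {0, 1, 2, 4, 5, 8, 9}
Step 14: union(8, 5) -> already same set; set of 8 now {0, 1, 2, 4, 5, 8, 9}
Step 15: union(0, 1) -> already same set; set of 0 now {0, 1, 2, 4, 5, 8, 9}
Step 16: union(0, 1) -> already same set; set of 0 now {0, 1, 2, 4, 5, 8, 9}
Step 17: union(3, 2) -> merged; set of 3 now {0, 1, 2, 3, 4, 5, 8, 9}
Step 18: find(2) -> no change; set of 2 is {0, 1, 2, 3, 4, 5, 8, 9}
Step 19: find(9) -> no change; set of 9 is {0, 1, 2, 3, 4, 5, 8, 9}
Step 20: find(3) -> no change; set of 3 is {0, 1, 2, 3, 4, 5, 8, 9}
Step 21: find(2) -> no change; set of 2 is {0, 1, 2, 3, 4, 5, 8, 9}
Step 22: union(1, 9) -> already same set; set of 1 now {0, 1, 2, 3, 4, 5, 8, 9}
Step 23: union(6, 4) -> merged; set of 6 now {0, 1, 2, 3, 4, 5, 6, 8, 9}
Step 24: union(6, 3) -> already same set; set of 6 now {0, 1, 2, 3, 4, 5, 6, 8, 9}
Step 25: find(6) -> no change; set of 6 is {0, 1, 2, 3, 4, 5, 6, 8, 9}
Component of 2: {0, 1, 2, 3, 4, 5, 6, 8, 9}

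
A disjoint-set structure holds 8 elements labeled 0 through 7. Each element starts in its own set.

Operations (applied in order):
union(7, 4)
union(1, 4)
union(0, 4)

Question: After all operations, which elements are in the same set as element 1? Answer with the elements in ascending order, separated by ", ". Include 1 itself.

Step 1: union(7, 4) -> merged; set of 7 now {4, 7}
Step 2: union(1, 4) -> merged; set of 1 now {1, 4, 7}
Step 3: union(0, 4) -> merged; set of 0 now {0, 1, 4, 7}
Component of 1: {0, 1, 4, 7}

Answer: 0, 1, 4, 7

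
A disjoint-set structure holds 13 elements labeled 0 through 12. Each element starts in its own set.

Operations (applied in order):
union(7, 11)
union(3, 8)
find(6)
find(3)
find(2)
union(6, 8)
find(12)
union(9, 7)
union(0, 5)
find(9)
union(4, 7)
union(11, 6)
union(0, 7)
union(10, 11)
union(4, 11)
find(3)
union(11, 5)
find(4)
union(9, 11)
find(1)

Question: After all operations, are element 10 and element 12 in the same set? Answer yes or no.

Step 1: union(7, 11) -> merged; set of 7 now {7, 11}
Step 2: union(3, 8) -> merged; set of 3 now {3, 8}
Step 3: find(6) -> no change; set of 6 is {6}
Step 4: find(3) -> no change; set of 3 is {3, 8}
Step 5: find(2) -> no change; set of 2 is {2}
Step 6: union(6, 8) -> merged; set of 6 now {3, 6, 8}
Step 7: find(12) -> no change; set of 12 is {12}
Step 8: union(9, 7) -> merged; set of 9 now {7, 9, 11}
Step 9: union(0, 5) -> merged; set of 0 now {0, 5}
Step 10: find(9) -> no change; set of 9 is {7, 9, 11}
Step 11: union(4, 7) -> merged; set of 4 now {4, 7, 9, 11}
Step 12: union(11, 6) -> merged; set of 11 now {3, 4, 6, 7, 8, 9, 11}
Step 13: union(0, 7) -> merged; set of 0 now {0, 3, 4, 5, 6, 7, 8, 9, 11}
Step 14: union(10, 11) -> merged; set of 10 now {0, 3, 4, 5, 6, 7, 8, 9, 10, 11}
Step 15: union(4, 11) -> already same set; set of 4 now {0, 3, 4, 5, 6, 7, 8, 9, 10, 11}
Step 16: find(3) -> no change; set of 3 is {0, 3, 4, 5, 6, 7, 8, 9, 10, 11}
Step 17: union(11, 5) -> already same set; set of 11 now {0, 3, 4, 5, 6, 7, 8, 9, 10, 11}
Step 18: find(4) -> no change; set of 4 is {0, 3, 4, 5, 6, 7, 8, 9, 10, 11}
Step 19: union(9, 11) -> already same set; set of 9 now {0, 3, 4, 5, 6, 7, 8, 9, 10, 11}
Step 20: find(1) -> no change; set of 1 is {1}
Set of 10: {0, 3, 4, 5, 6, 7, 8, 9, 10, 11}; 12 is not a member.

Answer: no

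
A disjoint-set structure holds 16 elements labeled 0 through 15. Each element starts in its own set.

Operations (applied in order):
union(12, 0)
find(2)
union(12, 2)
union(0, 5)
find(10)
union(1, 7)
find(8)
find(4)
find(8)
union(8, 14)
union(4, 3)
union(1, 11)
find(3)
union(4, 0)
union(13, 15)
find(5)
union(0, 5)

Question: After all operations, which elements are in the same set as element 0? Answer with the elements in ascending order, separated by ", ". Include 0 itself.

Answer: 0, 2, 3, 4, 5, 12

Derivation:
Step 1: union(12, 0) -> merged; set of 12 now {0, 12}
Step 2: find(2) -> no change; set of 2 is {2}
Step 3: union(12, 2) -> merged; set of 12 now {0, 2, 12}
Step 4: union(0, 5) -> merged; set of 0 now {0, 2, 5, 12}
Step 5: find(10) -> no change; set of 10 is {10}
Step 6: union(1, 7) -> merged; set of 1 now {1, 7}
Step 7: find(8) -> no change; set of 8 is {8}
Step 8: find(4) -> no change; set of 4 is {4}
Step 9: find(8) -> no change; set of 8 is {8}
Step 10: union(8, 14) -> merged; set of 8 now {8, 14}
Step 11: union(4, 3) -> merged; set of 4 now {3, 4}
Step 12: union(1, 11) -> merged; set of 1 now {1, 7, 11}
Step 13: find(3) -> no change; set of 3 is {3, 4}
Step 14: union(4, 0) -> merged; set of 4 now {0, 2, 3, 4, 5, 12}
Step 15: union(13, 15) -> merged; set of 13 now {13, 15}
Step 16: find(5) -> no change; set of 5 is {0, 2, 3, 4, 5, 12}
Step 17: union(0, 5) -> already same set; set of 0 now {0, 2, 3, 4, 5, 12}
Component of 0: {0, 2, 3, 4, 5, 12}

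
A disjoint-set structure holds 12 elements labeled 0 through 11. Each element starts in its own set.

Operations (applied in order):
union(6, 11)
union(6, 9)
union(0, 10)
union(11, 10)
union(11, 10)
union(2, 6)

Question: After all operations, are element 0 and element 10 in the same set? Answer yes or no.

Step 1: union(6, 11) -> merged; set of 6 now {6, 11}
Step 2: union(6, 9) -> merged; set of 6 now {6, 9, 11}
Step 3: union(0, 10) -> merged; set of 0 now {0, 10}
Step 4: union(11, 10) -> merged; set of 11 now {0, 6, 9, 10, 11}
Step 5: union(11, 10) -> already same set; set of 11 now {0, 6, 9, 10, 11}
Step 6: union(2, 6) -> merged; set of 2 now {0, 2, 6, 9, 10, 11}
Set of 0: {0, 2, 6, 9, 10, 11}; 10 is a member.

Answer: yes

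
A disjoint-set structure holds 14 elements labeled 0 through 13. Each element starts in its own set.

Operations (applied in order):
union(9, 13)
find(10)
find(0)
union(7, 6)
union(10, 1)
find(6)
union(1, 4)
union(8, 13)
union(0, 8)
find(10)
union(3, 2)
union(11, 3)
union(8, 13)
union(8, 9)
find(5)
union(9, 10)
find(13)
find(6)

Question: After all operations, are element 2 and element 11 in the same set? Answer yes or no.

Answer: yes

Derivation:
Step 1: union(9, 13) -> merged; set of 9 now {9, 13}
Step 2: find(10) -> no change; set of 10 is {10}
Step 3: find(0) -> no change; set of 0 is {0}
Step 4: union(7, 6) -> merged; set of 7 now {6, 7}
Step 5: union(10, 1) -> merged; set of 10 now {1, 10}
Step 6: find(6) -> no change; set of 6 is {6, 7}
Step 7: union(1, 4) -> merged; set of 1 now {1, 4, 10}
Step 8: union(8, 13) -> merged; set of 8 now {8, 9, 13}
Step 9: union(0, 8) -> merged; set of 0 now {0, 8, 9, 13}
Step 10: find(10) -> no change; set of 10 is {1, 4, 10}
Step 11: union(3, 2) -> merged; set of 3 now {2, 3}
Step 12: union(11, 3) -> merged; set of 11 now {2, 3, 11}
Step 13: union(8, 13) -> already same set; set of 8 now {0, 8, 9, 13}
Step 14: union(8, 9) -> already same set; set of 8 now {0, 8, 9, 13}
Step 15: find(5) -> no change; set of 5 is {5}
Step 16: union(9, 10) -> merged; set of 9 now {0, 1, 4, 8, 9, 10, 13}
Step 17: find(13) -> no change; set of 13 is {0, 1, 4, 8, 9, 10, 13}
Step 18: find(6) -> no change; set of 6 is {6, 7}
Set of 2: {2, 3, 11}; 11 is a member.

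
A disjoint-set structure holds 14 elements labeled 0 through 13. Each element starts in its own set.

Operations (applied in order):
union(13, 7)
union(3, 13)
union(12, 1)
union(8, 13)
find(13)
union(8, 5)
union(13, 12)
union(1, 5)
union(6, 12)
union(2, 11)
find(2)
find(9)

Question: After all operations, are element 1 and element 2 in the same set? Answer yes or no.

Answer: no

Derivation:
Step 1: union(13, 7) -> merged; set of 13 now {7, 13}
Step 2: union(3, 13) -> merged; set of 3 now {3, 7, 13}
Step 3: union(12, 1) -> merged; set of 12 now {1, 12}
Step 4: union(8, 13) -> merged; set of 8 now {3, 7, 8, 13}
Step 5: find(13) -> no change; set of 13 is {3, 7, 8, 13}
Step 6: union(8, 5) -> merged; set of 8 now {3, 5, 7, 8, 13}
Step 7: union(13, 12) -> merged; set of 13 now {1, 3, 5, 7, 8, 12, 13}
Step 8: union(1, 5) -> already same set; set of 1 now {1, 3, 5, 7, 8, 12, 13}
Step 9: union(6, 12) -> merged; set of 6 now {1, 3, 5, 6, 7, 8, 12, 13}
Step 10: union(2, 11) -> merged; set of 2 now {2, 11}
Step 11: find(2) -> no change; set of 2 is {2, 11}
Step 12: find(9) -> no change; set of 9 is {9}
Set of 1: {1, 3, 5, 6, 7, 8, 12, 13}; 2 is not a member.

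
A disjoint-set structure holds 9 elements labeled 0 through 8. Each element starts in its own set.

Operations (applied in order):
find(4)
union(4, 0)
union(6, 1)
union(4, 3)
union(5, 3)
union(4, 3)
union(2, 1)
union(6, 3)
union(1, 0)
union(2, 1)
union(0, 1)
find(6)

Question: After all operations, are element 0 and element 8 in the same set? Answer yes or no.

Step 1: find(4) -> no change; set of 4 is {4}
Step 2: union(4, 0) -> merged; set of 4 now {0, 4}
Step 3: union(6, 1) -> merged; set of 6 now {1, 6}
Step 4: union(4, 3) -> merged; set of 4 now {0, 3, 4}
Step 5: union(5, 3) -> merged; set of 5 now {0, 3, 4, 5}
Step 6: union(4, 3) -> already same set; set of 4 now {0, 3, 4, 5}
Step 7: union(2, 1) -> merged; set of 2 now {1, 2, 6}
Step 8: union(6, 3) -> merged; set of 6 now {0, 1, 2, 3, 4, 5, 6}
Step 9: union(1, 0) -> already same set; set of 1 now {0, 1, 2, 3, 4, 5, 6}
Step 10: union(2, 1) -> already same set; set of 2 now {0, 1, 2, 3, 4, 5, 6}
Step 11: union(0, 1) -> already same set; set of 0 now {0, 1, 2, 3, 4, 5, 6}
Step 12: find(6) -> no change; set of 6 is {0, 1, 2, 3, 4, 5, 6}
Set of 0: {0, 1, 2, 3, 4, 5, 6}; 8 is not a member.

Answer: no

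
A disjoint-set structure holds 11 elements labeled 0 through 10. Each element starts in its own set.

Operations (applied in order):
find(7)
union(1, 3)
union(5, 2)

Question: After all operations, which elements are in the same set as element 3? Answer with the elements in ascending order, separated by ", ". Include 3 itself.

Step 1: find(7) -> no change; set of 7 is {7}
Step 2: union(1, 3) -> merged; set of 1 now {1, 3}
Step 3: union(5, 2) -> merged; set of 5 now {2, 5}
Component of 3: {1, 3}

Answer: 1, 3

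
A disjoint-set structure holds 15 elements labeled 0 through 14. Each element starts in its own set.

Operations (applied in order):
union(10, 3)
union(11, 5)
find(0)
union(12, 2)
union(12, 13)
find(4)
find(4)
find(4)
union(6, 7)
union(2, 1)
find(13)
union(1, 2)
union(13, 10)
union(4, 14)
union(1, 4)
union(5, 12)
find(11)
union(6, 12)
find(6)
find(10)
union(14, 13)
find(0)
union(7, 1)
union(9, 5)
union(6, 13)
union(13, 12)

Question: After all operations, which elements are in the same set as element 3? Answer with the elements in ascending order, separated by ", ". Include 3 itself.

Step 1: union(10, 3) -> merged; set of 10 now {3, 10}
Step 2: union(11, 5) -> merged; set of 11 now {5, 11}
Step 3: find(0) -> no change; set of 0 is {0}
Step 4: union(12, 2) -> merged; set of 12 now {2, 12}
Step 5: union(12, 13) -> merged; set of 12 now {2, 12, 13}
Step 6: find(4) -> no change; set of 4 is {4}
Step 7: find(4) -> no change; set of 4 is {4}
Step 8: find(4) -> no change; set of 4 is {4}
Step 9: union(6, 7) -> merged; set of 6 now {6, 7}
Step 10: union(2, 1) -> merged; set of 2 now {1, 2, 12, 13}
Step 11: find(13) -> no change; set of 13 is {1, 2, 12, 13}
Step 12: union(1, 2) -> already same set; set of 1 now {1, 2, 12, 13}
Step 13: union(13, 10) -> merged; set of 13 now {1, 2, 3, 10, 12, 13}
Step 14: union(4, 14) -> merged; set of 4 now {4, 14}
Step 15: union(1, 4) -> merged; set of 1 now {1, 2, 3, 4, 10, 12, 13, 14}
Step 16: union(5, 12) -> merged; set of 5 now {1, 2, 3, 4, 5, 10, 11, 12, 13, 14}
Step 17: find(11) -> no change; set of 11 is {1, 2, 3, 4, 5, 10, 11, 12, 13, 14}
Step 18: union(6, 12) -> merged; set of 6 now {1, 2, 3, 4, 5, 6, 7, 10, 11, 12, 13, 14}
Step 19: find(6) -> no change; set of 6 is {1, 2, 3, 4, 5, 6, 7, 10, 11, 12, 13, 14}
Step 20: find(10) -> no change; set of 10 is {1, 2, 3, 4, 5, 6, 7, 10, 11, 12, 13, 14}
Step 21: union(14, 13) -> already same set; set of 14 now {1, 2, 3, 4, 5, 6, 7, 10, 11, 12, 13, 14}
Step 22: find(0) -> no change; set of 0 is {0}
Step 23: union(7, 1) -> already same set; set of 7 now {1, 2, 3, 4, 5, 6, 7, 10, 11, 12, 13, 14}
Step 24: union(9, 5) -> merged; set of 9 now {1, 2, 3, 4, 5, 6, 7, 9, 10, 11, 12, 13, 14}
Step 25: union(6, 13) -> already same set; set of 6 now {1, 2, 3, 4, 5, 6, 7, 9, 10, 11, 12, 13, 14}
Step 26: union(13, 12) -> already same set; set of 13 now {1, 2, 3, 4, 5, 6, 7, 9, 10, 11, 12, 13, 14}
Component of 3: {1, 2, 3, 4, 5, 6, 7, 9, 10, 11, 12, 13, 14}

Answer: 1, 2, 3, 4, 5, 6, 7, 9, 10, 11, 12, 13, 14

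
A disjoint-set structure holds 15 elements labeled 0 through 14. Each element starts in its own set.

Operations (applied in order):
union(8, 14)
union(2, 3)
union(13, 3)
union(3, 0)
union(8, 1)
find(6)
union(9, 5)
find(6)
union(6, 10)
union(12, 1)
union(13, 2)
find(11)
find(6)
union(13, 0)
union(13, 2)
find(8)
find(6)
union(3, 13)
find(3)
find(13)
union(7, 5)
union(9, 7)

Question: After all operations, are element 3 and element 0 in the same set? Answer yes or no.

Answer: yes

Derivation:
Step 1: union(8, 14) -> merged; set of 8 now {8, 14}
Step 2: union(2, 3) -> merged; set of 2 now {2, 3}
Step 3: union(13, 3) -> merged; set of 13 now {2, 3, 13}
Step 4: union(3, 0) -> merged; set of 3 now {0, 2, 3, 13}
Step 5: union(8, 1) -> merged; set of 8 now {1, 8, 14}
Step 6: find(6) -> no change; set of 6 is {6}
Step 7: union(9, 5) -> merged; set of 9 now {5, 9}
Step 8: find(6) -> no change; set of 6 is {6}
Step 9: union(6, 10) -> merged; set of 6 now {6, 10}
Step 10: union(12, 1) -> merged; set of 12 now {1, 8, 12, 14}
Step 11: union(13, 2) -> already same set; set of 13 now {0, 2, 3, 13}
Step 12: find(11) -> no change; set of 11 is {11}
Step 13: find(6) -> no change; set of 6 is {6, 10}
Step 14: union(13, 0) -> already same set; set of 13 now {0, 2, 3, 13}
Step 15: union(13, 2) -> already same set; set of 13 now {0, 2, 3, 13}
Step 16: find(8) -> no change; set of 8 is {1, 8, 12, 14}
Step 17: find(6) -> no change; set of 6 is {6, 10}
Step 18: union(3, 13) -> already same set; set of 3 now {0, 2, 3, 13}
Step 19: find(3) -> no change; set of 3 is {0, 2, 3, 13}
Step 20: find(13) -> no change; set of 13 is {0, 2, 3, 13}
Step 21: union(7, 5) -> merged; set of 7 now {5, 7, 9}
Step 22: union(9, 7) -> already same set; set of 9 now {5, 7, 9}
Set of 3: {0, 2, 3, 13}; 0 is a member.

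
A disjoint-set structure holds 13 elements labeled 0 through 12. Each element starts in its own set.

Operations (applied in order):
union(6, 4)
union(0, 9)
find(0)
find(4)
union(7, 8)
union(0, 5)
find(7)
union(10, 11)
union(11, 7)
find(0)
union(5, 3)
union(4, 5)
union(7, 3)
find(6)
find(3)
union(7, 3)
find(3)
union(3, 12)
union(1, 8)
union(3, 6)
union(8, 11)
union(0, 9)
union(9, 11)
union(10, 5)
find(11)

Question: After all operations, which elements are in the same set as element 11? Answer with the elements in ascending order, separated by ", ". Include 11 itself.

Answer: 0, 1, 3, 4, 5, 6, 7, 8, 9, 10, 11, 12

Derivation:
Step 1: union(6, 4) -> merged; set of 6 now {4, 6}
Step 2: union(0, 9) -> merged; set of 0 now {0, 9}
Step 3: find(0) -> no change; set of 0 is {0, 9}
Step 4: find(4) -> no change; set of 4 is {4, 6}
Step 5: union(7, 8) -> merged; set of 7 now {7, 8}
Step 6: union(0, 5) -> merged; set of 0 now {0, 5, 9}
Step 7: find(7) -> no change; set of 7 is {7, 8}
Step 8: union(10, 11) -> merged; set of 10 now {10, 11}
Step 9: union(11, 7) -> merged; set of 11 now {7, 8, 10, 11}
Step 10: find(0) -> no change; set of 0 is {0, 5, 9}
Step 11: union(5, 3) -> merged; set of 5 now {0, 3, 5, 9}
Step 12: union(4, 5) -> merged; set of 4 now {0, 3, 4, 5, 6, 9}
Step 13: union(7, 3) -> merged; set of 7 now {0, 3, 4, 5, 6, 7, 8, 9, 10, 11}
Step 14: find(6) -> no change; set of 6 is {0, 3, 4, 5, 6, 7, 8, 9, 10, 11}
Step 15: find(3) -> no change; set of 3 is {0, 3, 4, 5, 6, 7, 8, 9, 10, 11}
Step 16: union(7, 3) -> already same set; set of 7 now {0, 3, 4, 5, 6, 7, 8, 9, 10, 11}
Step 17: find(3) -> no change; set of 3 is {0, 3, 4, 5, 6, 7, 8, 9, 10, 11}
Step 18: union(3, 12) -> merged; set of 3 now {0, 3, 4, 5, 6, 7, 8, 9, 10, 11, 12}
Step 19: union(1, 8) -> merged; set of 1 now {0, 1, 3, 4, 5, 6, 7, 8, 9, 10, 11, 12}
Step 20: union(3, 6) -> already same set; set of 3 now {0, 1, 3, 4, 5, 6, 7, 8, 9, 10, 11, 12}
Step 21: union(8, 11) -> already same set; set of 8 now {0, 1, 3, 4, 5, 6, 7, 8, 9, 10, 11, 12}
Step 22: union(0, 9) -> already same set; set of 0 now {0, 1, 3, 4, 5, 6, 7, 8, 9, 10, 11, 12}
Step 23: union(9, 11) -> already same set; set of 9 now {0, 1, 3, 4, 5, 6, 7, 8, 9, 10, 11, 12}
Step 24: union(10, 5) -> already same set; set of 10 now {0, 1, 3, 4, 5, 6, 7, 8, 9, 10, 11, 12}
Step 25: find(11) -> no change; set of 11 is {0, 1, 3, 4, 5, 6, 7, 8, 9, 10, 11, 12}
Component of 11: {0, 1, 3, 4, 5, 6, 7, 8, 9, 10, 11, 12}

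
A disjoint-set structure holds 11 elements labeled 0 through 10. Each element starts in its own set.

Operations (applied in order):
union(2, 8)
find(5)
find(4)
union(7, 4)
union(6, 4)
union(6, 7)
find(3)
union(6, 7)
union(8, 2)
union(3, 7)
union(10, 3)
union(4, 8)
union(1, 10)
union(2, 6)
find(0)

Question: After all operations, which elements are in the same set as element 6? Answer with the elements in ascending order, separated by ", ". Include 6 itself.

Step 1: union(2, 8) -> merged; set of 2 now {2, 8}
Step 2: find(5) -> no change; set of 5 is {5}
Step 3: find(4) -> no change; set of 4 is {4}
Step 4: union(7, 4) -> merged; set of 7 now {4, 7}
Step 5: union(6, 4) -> merged; set of 6 now {4, 6, 7}
Step 6: union(6, 7) -> already same set; set of 6 now {4, 6, 7}
Step 7: find(3) -> no change; set of 3 is {3}
Step 8: union(6, 7) -> already same set; set of 6 now {4, 6, 7}
Step 9: union(8, 2) -> already same set; set of 8 now {2, 8}
Step 10: union(3, 7) -> merged; set of 3 now {3, 4, 6, 7}
Step 11: union(10, 3) -> merged; set of 10 now {3, 4, 6, 7, 10}
Step 12: union(4, 8) -> merged; set of 4 now {2, 3, 4, 6, 7, 8, 10}
Step 13: union(1, 10) -> merged; set of 1 now {1, 2, 3, 4, 6, 7, 8, 10}
Step 14: union(2, 6) -> already same set; set of 2 now {1, 2, 3, 4, 6, 7, 8, 10}
Step 15: find(0) -> no change; set of 0 is {0}
Component of 6: {1, 2, 3, 4, 6, 7, 8, 10}

Answer: 1, 2, 3, 4, 6, 7, 8, 10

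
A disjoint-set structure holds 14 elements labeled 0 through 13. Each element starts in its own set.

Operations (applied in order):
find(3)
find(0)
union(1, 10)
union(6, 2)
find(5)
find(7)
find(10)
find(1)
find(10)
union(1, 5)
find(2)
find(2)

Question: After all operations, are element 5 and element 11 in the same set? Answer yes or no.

Answer: no

Derivation:
Step 1: find(3) -> no change; set of 3 is {3}
Step 2: find(0) -> no change; set of 0 is {0}
Step 3: union(1, 10) -> merged; set of 1 now {1, 10}
Step 4: union(6, 2) -> merged; set of 6 now {2, 6}
Step 5: find(5) -> no change; set of 5 is {5}
Step 6: find(7) -> no change; set of 7 is {7}
Step 7: find(10) -> no change; set of 10 is {1, 10}
Step 8: find(1) -> no change; set of 1 is {1, 10}
Step 9: find(10) -> no change; set of 10 is {1, 10}
Step 10: union(1, 5) -> merged; set of 1 now {1, 5, 10}
Step 11: find(2) -> no change; set of 2 is {2, 6}
Step 12: find(2) -> no change; set of 2 is {2, 6}
Set of 5: {1, 5, 10}; 11 is not a member.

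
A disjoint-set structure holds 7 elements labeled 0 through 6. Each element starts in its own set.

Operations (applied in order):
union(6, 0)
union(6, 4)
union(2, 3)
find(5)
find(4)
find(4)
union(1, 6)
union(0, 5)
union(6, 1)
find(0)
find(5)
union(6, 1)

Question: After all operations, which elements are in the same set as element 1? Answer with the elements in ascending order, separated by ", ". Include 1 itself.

Answer: 0, 1, 4, 5, 6

Derivation:
Step 1: union(6, 0) -> merged; set of 6 now {0, 6}
Step 2: union(6, 4) -> merged; set of 6 now {0, 4, 6}
Step 3: union(2, 3) -> merged; set of 2 now {2, 3}
Step 4: find(5) -> no change; set of 5 is {5}
Step 5: find(4) -> no change; set of 4 is {0, 4, 6}
Step 6: find(4) -> no change; set of 4 is {0, 4, 6}
Step 7: union(1, 6) -> merged; set of 1 now {0, 1, 4, 6}
Step 8: union(0, 5) -> merged; set of 0 now {0, 1, 4, 5, 6}
Step 9: union(6, 1) -> already same set; set of 6 now {0, 1, 4, 5, 6}
Step 10: find(0) -> no change; set of 0 is {0, 1, 4, 5, 6}
Step 11: find(5) -> no change; set of 5 is {0, 1, 4, 5, 6}
Step 12: union(6, 1) -> already same set; set of 6 now {0, 1, 4, 5, 6}
Component of 1: {0, 1, 4, 5, 6}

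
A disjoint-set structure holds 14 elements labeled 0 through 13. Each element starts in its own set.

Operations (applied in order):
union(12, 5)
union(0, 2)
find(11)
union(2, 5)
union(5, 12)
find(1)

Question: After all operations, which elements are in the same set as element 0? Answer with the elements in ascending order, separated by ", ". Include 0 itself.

Step 1: union(12, 5) -> merged; set of 12 now {5, 12}
Step 2: union(0, 2) -> merged; set of 0 now {0, 2}
Step 3: find(11) -> no change; set of 11 is {11}
Step 4: union(2, 5) -> merged; set of 2 now {0, 2, 5, 12}
Step 5: union(5, 12) -> already same set; set of 5 now {0, 2, 5, 12}
Step 6: find(1) -> no change; set of 1 is {1}
Component of 0: {0, 2, 5, 12}

Answer: 0, 2, 5, 12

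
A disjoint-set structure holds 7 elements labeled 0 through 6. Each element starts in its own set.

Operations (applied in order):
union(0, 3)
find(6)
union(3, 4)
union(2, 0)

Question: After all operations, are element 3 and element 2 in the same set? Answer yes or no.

Step 1: union(0, 3) -> merged; set of 0 now {0, 3}
Step 2: find(6) -> no change; set of 6 is {6}
Step 3: union(3, 4) -> merged; set of 3 now {0, 3, 4}
Step 4: union(2, 0) -> merged; set of 2 now {0, 2, 3, 4}
Set of 3: {0, 2, 3, 4}; 2 is a member.

Answer: yes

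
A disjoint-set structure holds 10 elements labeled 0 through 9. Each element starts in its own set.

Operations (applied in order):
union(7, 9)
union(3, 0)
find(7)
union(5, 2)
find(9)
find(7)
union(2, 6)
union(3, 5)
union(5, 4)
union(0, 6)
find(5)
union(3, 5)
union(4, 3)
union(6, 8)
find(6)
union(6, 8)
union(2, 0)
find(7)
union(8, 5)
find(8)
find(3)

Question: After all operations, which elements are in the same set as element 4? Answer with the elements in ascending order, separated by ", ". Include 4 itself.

Answer: 0, 2, 3, 4, 5, 6, 8

Derivation:
Step 1: union(7, 9) -> merged; set of 7 now {7, 9}
Step 2: union(3, 0) -> merged; set of 3 now {0, 3}
Step 3: find(7) -> no change; set of 7 is {7, 9}
Step 4: union(5, 2) -> merged; set of 5 now {2, 5}
Step 5: find(9) -> no change; set of 9 is {7, 9}
Step 6: find(7) -> no change; set of 7 is {7, 9}
Step 7: union(2, 6) -> merged; set of 2 now {2, 5, 6}
Step 8: union(3, 5) -> merged; set of 3 now {0, 2, 3, 5, 6}
Step 9: union(5, 4) -> merged; set of 5 now {0, 2, 3, 4, 5, 6}
Step 10: union(0, 6) -> already same set; set of 0 now {0, 2, 3, 4, 5, 6}
Step 11: find(5) -> no change; set of 5 is {0, 2, 3, 4, 5, 6}
Step 12: union(3, 5) -> already same set; set of 3 now {0, 2, 3, 4, 5, 6}
Step 13: union(4, 3) -> already same set; set of 4 now {0, 2, 3, 4, 5, 6}
Step 14: union(6, 8) -> merged; set of 6 now {0, 2, 3, 4, 5, 6, 8}
Step 15: find(6) -> no change; set of 6 is {0, 2, 3, 4, 5, 6, 8}
Step 16: union(6, 8) -> already same set; set of 6 now {0, 2, 3, 4, 5, 6, 8}
Step 17: union(2, 0) -> already same set; set of 2 now {0, 2, 3, 4, 5, 6, 8}
Step 18: find(7) -> no change; set of 7 is {7, 9}
Step 19: union(8, 5) -> already same set; set of 8 now {0, 2, 3, 4, 5, 6, 8}
Step 20: find(8) -> no change; set of 8 is {0, 2, 3, 4, 5, 6, 8}
Step 21: find(3) -> no change; set of 3 is {0, 2, 3, 4, 5, 6, 8}
Component of 4: {0, 2, 3, 4, 5, 6, 8}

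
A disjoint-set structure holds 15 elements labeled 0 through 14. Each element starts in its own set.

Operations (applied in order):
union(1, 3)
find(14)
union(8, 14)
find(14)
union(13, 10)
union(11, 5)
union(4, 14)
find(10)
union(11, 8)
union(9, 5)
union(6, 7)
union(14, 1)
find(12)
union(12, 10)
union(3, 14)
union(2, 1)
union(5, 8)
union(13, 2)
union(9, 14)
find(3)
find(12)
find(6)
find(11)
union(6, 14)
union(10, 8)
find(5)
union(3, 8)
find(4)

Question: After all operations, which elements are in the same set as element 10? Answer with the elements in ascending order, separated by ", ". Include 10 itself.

Step 1: union(1, 3) -> merged; set of 1 now {1, 3}
Step 2: find(14) -> no change; set of 14 is {14}
Step 3: union(8, 14) -> merged; set of 8 now {8, 14}
Step 4: find(14) -> no change; set of 14 is {8, 14}
Step 5: union(13, 10) -> merged; set of 13 now {10, 13}
Step 6: union(11, 5) -> merged; set of 11 now {5, 11}
Step 7: union(4, 14) -> merged; set of 4 now {4, 8, 14}
Step 8: find(10) -> no change; set of 10 is {10, 13}
Step 9: union(11, 8) -> merged; set of 11 now {4, 5, 8, 11, 14}
Step 10: union(9, 5) -> merged; set of 9 now {4, 5, 8, 9, 11, 14}
Step 11: union(6, 7) -> merged; set of 6 now {6, 7}
Step 12: union(14, 1) -> merged; set of 14 now {1, 3, 4, 5, 8, 9, 11, 14}
Step 13: find(12) -> no change; set of 12 is {12}
Step 14: union(12, 10) -> merged; set of 12 now {10, 12, 13}
Step 15: union(3, 14) -> already same set; set of 3 now {1, 3, 4, 5, 8, 9, 11, 14}
Step 16: union(2, 1) -> merged; set of 2 now {1, 2, 3, 4, 5, 8, 9, 11, 14}
Step 17: union(5, 8) -> already same set; set of 5 now {1, 2, 3, 4, 5, 8, 9, 11, 14}
Step 18: union(13, 2) -> merged; set of 13 now {1, 2, 3, 4, 5, 8, 9, 10, 11, 12, 13, 14}
Step 19: union(9, 14) -> already same set; set of 9 now {1, 2, 3, 4, 5, 8, 9, 10, 11, 12, 13, 14}
Step 20: find(3) -> no change; set of 3 is {1, 2, 3, 4, 5, 8, 9, 10, 11, 12, 13, 14}
Step 21: find(12) -> no change; set of 12 is {1, 2, 3, 4, 5, 8, 9, 10, 11, 12, 13, 14}
Step 22: find(6) -> no change; set of 6 is {6, 7}
Step 23: find(11) -> no change; set of 11 is {1, 2, 3, 4, 5, 8, 9, 10, 11, 12, 13, 14}
Step 24: union(6, 14) -> merged; set of 6 now {1, 2, 3, 4, 5, 6, 7, 8, 9, 10, 11, 12, 13, 14}
Step 25: union(10, 8) -> already same set; set of 10 now {1, 2, 3, 4, 5, 6, 7, 8, 9, 10, 11, 12, 13, 14}
Step 26: find(5) -> no change; set of 5 is {1, 2, 3, 4, 5, 6, 7, 8, 9, 10, 11, 12, 13, 14}
Step 27: union(3, 8) -> already same set; set of 3 now {1, 2, 3, 4, 5, 6, 7, 8, 9, 10, 11, 12, 13, 14}
Step 28: find(4) -> no change; set of 4 is {1, 2, 3, 4, 5, 6, 7, 8, 9, 10, 11, 12, 13, 14}
Component of 10: {1, 2, 3, 4, 5, 6, 7, 8, 9, 10, 11, 12, 13, 14}

Answer: 1, 2, 3, 4, 5, 6, 7, 8, 9, 10, 11, 12, 13, 14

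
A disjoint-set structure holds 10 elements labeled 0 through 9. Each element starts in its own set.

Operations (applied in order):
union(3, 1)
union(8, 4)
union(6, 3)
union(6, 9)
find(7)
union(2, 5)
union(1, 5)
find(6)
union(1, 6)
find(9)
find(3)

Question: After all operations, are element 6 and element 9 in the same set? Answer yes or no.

Answer: yes

Derivation:
Step 1: union(3, 1) -> merged; set of 3 now {1, 3}
Step 2: union(8, 4) -> merged; set of 8 now {4, 8}
Step 3: union(6, 3) -> merged; set of 6 now {1, 3, 6}
Step 4: union(6, 9) -> merged; set of 6 now {1, 3, 6, 9}
Step 5: find(7) -> no change; set of 7 is {7}
Step 6: union(2, 5) -> merged; set of 2 now {2, 5}
Step 7: union(1, 5) -> merged; set of 1 now {1, 2, 3, 5, 6, 9}
Step 8: find(6) -> no change; set of 6 is {1, 2, 3, 5, 6, 9}
Step 9: union(1, 6) -> already same set; set of 1 now {1, 2, 3, 5, 6, 9}
Step 10: find(9) -> no change; set of 9 is {1, 2, 3, 5, 6, 9}
Step 11: find(3) -> no change; set of 3 is {1, 2, 3, 5, 6, 9}
Set of 6: {1, 2, 3, 5, 6, 9}; 9 is a member.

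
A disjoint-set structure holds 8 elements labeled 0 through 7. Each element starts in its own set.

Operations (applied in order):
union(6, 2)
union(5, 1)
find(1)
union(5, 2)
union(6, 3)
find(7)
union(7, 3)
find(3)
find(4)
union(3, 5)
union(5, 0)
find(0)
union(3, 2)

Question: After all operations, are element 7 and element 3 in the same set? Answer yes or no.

Step 1: union(6, 2) -> merged; set of 6 now {2, 6}
Step 2: union(5, 1) -> merged; set of 5 now {1, 5}
Step 3: find(1) -> no change; set of 1 is {1, 5}
Step 4: union(5, 2) -> merged; set of 5 now {1, 2, 5, 6}
Step 5: union(6, 3) -> merged; set of 6 now {1, 2, 3, 5, 6}
Step 6: find(7) -> no change; set of 7 is {7}
Step 7: union(7, 3) -> merged; set of 7 now {1, 2, 3, 5, 6, 7}
Step 8: find(3) -> no change; set of 3 is {1, 2, 3, 5, 6, 7}
Step 9: find(4) -> no change; set of 4 is {4}
Step 10: union(3, 5) -> already same set; set of 3 now {1, 2, 3, 5, 6, 7}
Step 11: union(5, 0) -> merged; set of 5 now {0, 1, 2, 3, 5, 6, 7}
Step 12: find(0) -> no change; set of 0 is {0, 1, 2, 3, 5, 6, 7}
Step 13: union(3, 2) -> already same set; set of 3 now {0, 1, 2, 3, 5, 6, 7}
Set of 7: {0, 1, 2, 3, 5, 6, 7}; 3 is a member.

Answer: yes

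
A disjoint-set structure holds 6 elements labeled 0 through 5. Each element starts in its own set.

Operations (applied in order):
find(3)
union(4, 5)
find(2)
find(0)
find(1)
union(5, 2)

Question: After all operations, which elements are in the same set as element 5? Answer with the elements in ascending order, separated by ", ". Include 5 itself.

Step 1: find(3) -> no change; set of 3 is {3}
Step 2: union(4, 5) -> merged; set of 4 now {4, 5}
Step 3: find(2) -> no change; set of 2 is {2}
Step 4: find(0) -> no change; set of 0 is {0}
Step 5: find(1) -> no change; set of 1 is {1}
Step 6: union(5, 2) -> merged; set of 5 now {2, 4, 5}
Component of 5: {2, 4, 5}

Answer: 2, 4, 5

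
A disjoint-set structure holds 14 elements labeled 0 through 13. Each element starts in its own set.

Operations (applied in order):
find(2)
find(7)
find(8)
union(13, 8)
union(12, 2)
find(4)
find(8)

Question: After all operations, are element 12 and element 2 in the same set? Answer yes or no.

Step 1: find(2) -> no change; set of 2 is {2}
Step 2: find(7) -> no change; set of 7 is {7}
Step 3: find(8) -> no change; set of 8 is {8}
Step 4: union(13, 8) -> merged; set of 13 now {8, 13}
Step 5: union(12, 2) -> merged; set of 12 now {2, 12}
Step 6: find(4) -> no change; set of 4 is {4}
Step 7: find(8) -> no change; set of 8 is {8, 13}
Set of 12: {2, 12}; 2 is a member.

Answer: yes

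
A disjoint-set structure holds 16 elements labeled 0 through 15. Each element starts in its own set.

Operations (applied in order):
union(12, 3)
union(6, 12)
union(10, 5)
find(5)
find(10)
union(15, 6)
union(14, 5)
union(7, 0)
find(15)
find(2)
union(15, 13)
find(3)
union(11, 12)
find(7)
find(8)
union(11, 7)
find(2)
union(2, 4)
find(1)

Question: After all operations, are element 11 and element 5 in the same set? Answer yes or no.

Step 1: union(12, 3) -> merged; set of 12 now {3, 12}
Step 2: union(6, 12) -> merged; set of 6 now {3, 6, 12}
Step 3: union(10, 5) -> merged; set of 10 now {5, 10}
Step 4: find(5) -> no change; set of 5 is {5, 10}
Step 5: find(10) -> no change; set of 10 is {5, 10}
Step 6: union(15, 6) -> merged; set of 15 now {3, 6, 12, 15}
Step 7: union(14, 5) -> merged; set of 14 now {5, 10, 14}
Step 8: union(7, 0) -> merged; set of 7 now {0, 7}
Step 9: find(15) -> no change; set of 15 is {3, 6, 12, 15}
Step 10: find(2) -> no change; set of 2 is {2}
Step 11: union(15, 13) -> merged; set of 15 now {3, 6, 12, 13, 15}
Step 12: find(3) -> no change; set of 3 is {3, 6, 12, 13, 15}
Step 13: union(11, 12) -> merged; set of 11 now {3, 6, 11, 12, 13, 15}
Step 14: find(7) -> no change; set of 7 is {0, 7}
Step 15: find(8) -> no change; set of 8 is {8}
Step 16: union(11, 7) -> merged; set of 11 now {0, 3, 6, 7, 11, 12, 13, 15}
Step 17: find(2) -> no change; set of 2 is {2}
Step 18: union(2, 4) -> merged; set of 2 now {2, 4}
Step 19: find(1) -> no change; set of 1 is {1}
Set of 11: {0, 3, 6, 7, 11, 12, 13, 15}; 5 is not a member.

Answer: no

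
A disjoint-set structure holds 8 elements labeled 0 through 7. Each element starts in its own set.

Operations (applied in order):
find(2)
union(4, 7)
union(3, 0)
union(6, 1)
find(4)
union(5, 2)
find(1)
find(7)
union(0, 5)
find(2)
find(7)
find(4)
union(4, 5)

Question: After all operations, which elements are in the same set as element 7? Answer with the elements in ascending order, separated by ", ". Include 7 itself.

Answer: 0, 2, 3, 4, 5, 7

Derivation:
Step 1: find(2) -> no change; set of 2 is {2}
Step 2: union(4, 7) -> merged; set of 4 now {4, 7}
Step 3: union(3, 0) -> merged; set of 3 now {0, 3}
Step 4: union(6, 1) -> merged; set of 6 now {1, 6}
Step 5: find(4) -> no change; set of 4 is {4, 7}
Step 6: union(5, 2) -> merged; set of 5 now {2, 5}
Step 7: find(1) -> no change; set of 1 is {1, 6}
Step 8: find(7) -> no change; set of 7 is {4, 7}
Step 9: union(0, 5) -> merged; set of 0 now {0, 2, 3, 5}
Step 10: find(2) -> no change; set of 2 is {0, 2, 3, 5}
Step 11: find(7) -> no change; set of 7 is {4, 7}
Step 12: find(4) -> no change; set of 4 is {4, 7}
Step 13: union(4, 5) -> merged; set of 4 now {0, 2, 3, 4, 5, 7}
Component of 7: {0, 2, 3, 4, 5, 7}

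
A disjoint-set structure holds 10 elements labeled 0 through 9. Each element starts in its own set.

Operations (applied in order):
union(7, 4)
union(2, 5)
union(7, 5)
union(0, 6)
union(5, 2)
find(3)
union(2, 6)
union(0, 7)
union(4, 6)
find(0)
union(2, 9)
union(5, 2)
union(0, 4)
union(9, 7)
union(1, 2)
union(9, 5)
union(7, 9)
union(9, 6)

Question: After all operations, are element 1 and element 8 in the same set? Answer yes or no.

Answer: no

Derivation:
Step 1: union(7, 4) -> merged; set of 7 now {4, 7}
Step 2: union(2, 5) -> merged; set of 2 now {2, 5}
Step 3: union(7, 5) -> merged; set of 7 now {2, 4, 5, 7}
Step 4: union(0, 6) -> merged; set of 0 now {0, 6}
Step 5: union(5, 2) -> already same set; set of 5 now {2, 4, 5, 7}
Step 6: find(3) -> no change; set of 3 is {3}
Step 7: union(2, 6) -> merged; set of 2 now {0, 2, 4, 5, 6, 7}
Step 8: union(0, 7) -> already same set; set of 0 now {0, 2, 4, 5, 6, 7}
Step 9: union(4, 6) -> already same set; set of 4 now {0, 2, 4, 5, 6, 7}
Step 10: find(0) -> no change; set of 0 is {0, 2, 4, 5, 6, 7}
Step 11: union(2, 9) -> merged; set of 2 now {0, 2, 4, 5, 6, 7, 9}
Step 12: union(5, 2) -> already same set; set of 5 now {0, 2, 4, 5, 6, 7, 9}
Step 13: union(0, 4) -> already same set; set of 0 now {0, 2, 4, 5, 6, 7, 9}
Step 14: union(9, 7) -> already same set; set of 9 now {0, 2, 4, 5, 6, 7, 9}
Step 15: union(1, 2) -> merged; set of 1 now {0, 1, 2, 4, 5, 6, 7, 9}
Step 16: union(9, 5) -> already same set; set of 9 now {0, 1, 2, 4, 5, 6, 7, 9}
Step 17: union(7, 9) -> already same set; set of 7 now {0, 1, 2, 4, 5, 6, 7, 9}
Step 18: union(9, 6) -> already same set; set of 9 now {0, 1, 2, 4, 5, 6, 7, 9}
Set of 1: {0, 1, 2, 4, 5, 6, 7, 9}; 8 is not a member.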